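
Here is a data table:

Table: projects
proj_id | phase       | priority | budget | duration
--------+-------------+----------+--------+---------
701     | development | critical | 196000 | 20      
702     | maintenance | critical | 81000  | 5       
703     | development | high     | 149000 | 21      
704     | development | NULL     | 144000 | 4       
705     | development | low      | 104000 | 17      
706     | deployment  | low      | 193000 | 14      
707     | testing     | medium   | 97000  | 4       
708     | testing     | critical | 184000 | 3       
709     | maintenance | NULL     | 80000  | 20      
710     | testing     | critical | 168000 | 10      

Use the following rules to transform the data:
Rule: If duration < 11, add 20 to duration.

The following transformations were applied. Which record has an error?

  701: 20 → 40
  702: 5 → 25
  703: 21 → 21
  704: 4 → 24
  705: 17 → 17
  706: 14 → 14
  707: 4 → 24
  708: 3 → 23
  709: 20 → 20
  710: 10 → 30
Record 701 has an error. The correct transformed value should be 20, not 40.

Step 1: Check each record against the rule
Step 2: Record 701 has duration = 20
Step 3: Since 20 >= 11, the bonus should not have been applied
Step 4: Correct value = 20, but claimed value = 40
Conclusion: Record 701 has the error.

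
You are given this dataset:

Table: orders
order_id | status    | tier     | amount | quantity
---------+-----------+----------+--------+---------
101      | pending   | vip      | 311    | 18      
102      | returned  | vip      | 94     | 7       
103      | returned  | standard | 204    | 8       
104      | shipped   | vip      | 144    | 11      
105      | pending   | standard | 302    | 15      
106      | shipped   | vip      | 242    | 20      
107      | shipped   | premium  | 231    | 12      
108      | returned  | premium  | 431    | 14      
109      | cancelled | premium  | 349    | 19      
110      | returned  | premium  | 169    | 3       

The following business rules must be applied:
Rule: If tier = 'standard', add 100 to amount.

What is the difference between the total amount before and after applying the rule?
200

Step 1: Original sum of amount = 2477
Step 2: 2 records have tier = 'standard'
Step 3: Each affected record changes by 100
Step 4: Total change = 2 × 100 = 200
Step 5: New sum = 2477 + 200 = 2677
Step 6: Difference = |2677 - 2477| = 200
        (Sum increased by 200)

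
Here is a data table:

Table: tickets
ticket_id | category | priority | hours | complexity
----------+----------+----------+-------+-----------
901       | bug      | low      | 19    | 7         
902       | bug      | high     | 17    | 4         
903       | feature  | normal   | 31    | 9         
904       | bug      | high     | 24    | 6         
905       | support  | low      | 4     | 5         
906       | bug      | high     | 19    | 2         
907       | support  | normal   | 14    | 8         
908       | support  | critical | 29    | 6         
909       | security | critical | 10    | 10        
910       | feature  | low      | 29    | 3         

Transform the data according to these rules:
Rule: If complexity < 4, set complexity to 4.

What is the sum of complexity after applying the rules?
63

Step 1: 2 records have complexity < 4
Step 2: These records originally summed to 5
Step 3: After setting to minimum: 2 × 4 = 8
Step 4: Unaffected records sum: 55
Step 5: Final sum = 8 + 55 = 63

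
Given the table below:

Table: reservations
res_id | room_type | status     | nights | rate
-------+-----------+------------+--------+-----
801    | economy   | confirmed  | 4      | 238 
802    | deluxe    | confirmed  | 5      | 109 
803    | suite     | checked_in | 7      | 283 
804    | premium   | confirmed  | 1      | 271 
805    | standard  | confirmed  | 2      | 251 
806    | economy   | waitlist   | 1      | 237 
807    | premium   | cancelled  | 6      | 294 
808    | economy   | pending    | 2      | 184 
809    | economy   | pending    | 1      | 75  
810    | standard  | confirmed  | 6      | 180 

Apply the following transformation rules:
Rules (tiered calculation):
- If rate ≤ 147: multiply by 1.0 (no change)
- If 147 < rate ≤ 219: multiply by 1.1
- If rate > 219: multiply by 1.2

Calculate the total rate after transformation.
2473.2

Step 1: Tier 1 (rate ≤ 147): 2 records, sum = 184 × 1.0 = 184.0
Step 2: Tier 2 (147 < rate ≤ 219): 2 records, sum = 364 × 1.1 = 400.4
Step 3: Tier 3 (rate > 219): 6 records, sum = 1574 × 1.2 = 1888.8
Step 4: Final sum = 184.0 + 400.4 + 1888.8 = 2473.2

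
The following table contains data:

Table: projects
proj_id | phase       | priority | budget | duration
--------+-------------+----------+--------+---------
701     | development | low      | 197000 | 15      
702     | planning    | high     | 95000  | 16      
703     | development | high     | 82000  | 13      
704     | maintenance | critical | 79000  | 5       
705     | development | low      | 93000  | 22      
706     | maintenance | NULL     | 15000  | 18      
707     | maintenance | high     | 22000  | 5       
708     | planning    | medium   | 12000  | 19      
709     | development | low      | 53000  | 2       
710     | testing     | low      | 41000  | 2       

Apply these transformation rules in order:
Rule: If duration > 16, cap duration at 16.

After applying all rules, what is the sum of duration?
106

Step 1: 3 records have duration > 16
Step 2: These records originally summed to 59
Step 3: After capping: 3 × 16 = 48
Step 4: Unaffected records sum: 58
Step 5: Final sum = 48 + 58 = 106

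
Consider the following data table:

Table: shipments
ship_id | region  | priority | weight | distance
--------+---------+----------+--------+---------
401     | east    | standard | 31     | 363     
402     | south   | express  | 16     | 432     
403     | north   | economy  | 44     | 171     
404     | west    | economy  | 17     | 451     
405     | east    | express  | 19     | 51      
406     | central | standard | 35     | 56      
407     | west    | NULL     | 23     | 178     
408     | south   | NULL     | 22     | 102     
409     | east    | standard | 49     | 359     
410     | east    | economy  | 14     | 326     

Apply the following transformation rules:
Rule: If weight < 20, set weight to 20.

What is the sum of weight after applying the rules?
284

Step 1: 4 records have weight < 20
Step 2: These records originally summed to 66
Step 3: After setting to minimum: 4 × 20 = 80
Step 4: Unaffected records sum: 204
Step 5: Final sum = 80 + 204 = 284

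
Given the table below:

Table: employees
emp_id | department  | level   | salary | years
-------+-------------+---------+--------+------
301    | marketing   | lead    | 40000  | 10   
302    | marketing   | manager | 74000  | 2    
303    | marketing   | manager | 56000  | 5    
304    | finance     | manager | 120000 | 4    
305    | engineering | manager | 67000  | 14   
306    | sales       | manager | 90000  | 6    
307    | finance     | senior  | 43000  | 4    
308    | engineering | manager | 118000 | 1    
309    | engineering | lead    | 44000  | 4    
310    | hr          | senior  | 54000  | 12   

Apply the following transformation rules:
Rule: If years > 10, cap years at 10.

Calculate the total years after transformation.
56

Step 1: 2 records have years > 10
Step 2: These records originally summed to 26
Step 3: After capping: 2 × 10 = 20
Step 4: Unaffected records sum: 36
Step 5: Final sum = 20 + 36 = 56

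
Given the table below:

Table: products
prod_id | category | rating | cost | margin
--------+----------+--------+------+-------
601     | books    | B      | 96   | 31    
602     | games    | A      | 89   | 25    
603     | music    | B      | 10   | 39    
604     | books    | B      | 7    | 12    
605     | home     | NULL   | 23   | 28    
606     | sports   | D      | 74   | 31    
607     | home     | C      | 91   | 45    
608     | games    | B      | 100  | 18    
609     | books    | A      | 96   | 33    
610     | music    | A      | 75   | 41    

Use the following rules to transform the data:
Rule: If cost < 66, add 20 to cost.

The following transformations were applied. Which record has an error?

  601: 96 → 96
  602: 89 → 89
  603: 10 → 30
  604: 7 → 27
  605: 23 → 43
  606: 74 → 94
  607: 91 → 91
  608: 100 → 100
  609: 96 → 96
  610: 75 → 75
Record 606 has an error. The correct transformed value should be 74, not 94.

Step 1: Check each record against the rule
Step 2: Record 606 has cost = 74
Step 3: Since 74 >= 66, the bonus should not have been applied
Step 4: Correct value = 74, but claimed value = 94
Conclusion: Record 606 has the error.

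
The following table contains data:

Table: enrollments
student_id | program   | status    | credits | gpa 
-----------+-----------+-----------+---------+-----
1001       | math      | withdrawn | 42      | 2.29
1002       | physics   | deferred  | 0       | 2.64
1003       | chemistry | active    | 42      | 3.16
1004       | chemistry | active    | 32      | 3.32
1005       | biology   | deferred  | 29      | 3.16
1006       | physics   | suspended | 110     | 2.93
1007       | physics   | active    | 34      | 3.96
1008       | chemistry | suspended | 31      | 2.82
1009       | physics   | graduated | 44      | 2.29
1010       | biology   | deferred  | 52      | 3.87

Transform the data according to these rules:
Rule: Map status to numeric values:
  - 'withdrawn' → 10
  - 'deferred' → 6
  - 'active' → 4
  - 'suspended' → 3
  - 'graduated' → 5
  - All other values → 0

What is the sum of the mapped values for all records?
51

Step 1: Apply mapping to each record
Step 2: Count by status:
  'withdrawn': 1 records × 10 = 10
  'deferred': 3 records × 6 = 18
  'active': 3 records × 4 = 12
  'suspended': 2 records × 3 = 6
  'graduated': 1 records × 5 = 5
Step 3: Sum all mapped values = 51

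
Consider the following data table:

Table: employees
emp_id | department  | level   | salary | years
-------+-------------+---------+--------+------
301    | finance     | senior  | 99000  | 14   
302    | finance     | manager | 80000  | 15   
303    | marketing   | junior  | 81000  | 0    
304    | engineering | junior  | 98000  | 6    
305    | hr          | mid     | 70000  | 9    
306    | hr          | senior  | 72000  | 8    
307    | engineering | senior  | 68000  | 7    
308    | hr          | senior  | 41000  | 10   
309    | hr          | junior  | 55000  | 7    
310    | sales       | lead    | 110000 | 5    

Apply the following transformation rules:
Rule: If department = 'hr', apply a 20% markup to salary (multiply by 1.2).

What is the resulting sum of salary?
821600.0

Step 1: Records with department = 'hr' have total salary = 238000
Step 2: Apply multiplier: 238000 × 1.2 = 285600.0
Step 3: Other records total: 536000
Step 4: Final sum = 285600.0 + 536000 = 821600.0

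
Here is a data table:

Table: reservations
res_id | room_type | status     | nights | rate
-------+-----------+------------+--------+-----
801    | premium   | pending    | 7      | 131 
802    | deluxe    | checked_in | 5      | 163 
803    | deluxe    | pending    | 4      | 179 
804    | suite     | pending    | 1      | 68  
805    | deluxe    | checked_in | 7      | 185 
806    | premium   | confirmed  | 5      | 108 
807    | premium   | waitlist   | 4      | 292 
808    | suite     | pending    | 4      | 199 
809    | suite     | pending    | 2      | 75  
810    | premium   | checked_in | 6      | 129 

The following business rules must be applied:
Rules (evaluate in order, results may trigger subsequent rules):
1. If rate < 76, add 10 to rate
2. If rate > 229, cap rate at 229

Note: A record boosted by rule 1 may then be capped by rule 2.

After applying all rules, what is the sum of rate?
1486

Step 1: Apply rule 1 to records with rate < 76
  - 2 records get bonus of 10
  - Of these, 0 records then exceed 229 and get capped
Step 2: Apply rule 2 to records with rate > 229
  - 1 records (original) are capped
Step 3: Calculate final sum = 1486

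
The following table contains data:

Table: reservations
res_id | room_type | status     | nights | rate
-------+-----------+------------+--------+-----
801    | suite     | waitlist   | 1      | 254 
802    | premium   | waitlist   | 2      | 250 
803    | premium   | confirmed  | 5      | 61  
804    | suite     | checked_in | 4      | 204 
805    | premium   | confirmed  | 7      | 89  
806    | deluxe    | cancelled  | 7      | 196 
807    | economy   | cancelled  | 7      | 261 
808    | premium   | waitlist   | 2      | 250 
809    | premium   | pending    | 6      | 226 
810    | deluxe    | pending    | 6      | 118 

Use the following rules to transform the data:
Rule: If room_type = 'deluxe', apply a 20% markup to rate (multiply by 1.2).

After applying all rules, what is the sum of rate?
1971.8

Step 1: Records with room_type = 'deluxe' have total rate = 314
Step 2: Apply multiplier: 314 × 1.2 = 376.8
Step 3: Other records total: 1595
Step 4: Final sum = 376.8 + 1595 = 1971.8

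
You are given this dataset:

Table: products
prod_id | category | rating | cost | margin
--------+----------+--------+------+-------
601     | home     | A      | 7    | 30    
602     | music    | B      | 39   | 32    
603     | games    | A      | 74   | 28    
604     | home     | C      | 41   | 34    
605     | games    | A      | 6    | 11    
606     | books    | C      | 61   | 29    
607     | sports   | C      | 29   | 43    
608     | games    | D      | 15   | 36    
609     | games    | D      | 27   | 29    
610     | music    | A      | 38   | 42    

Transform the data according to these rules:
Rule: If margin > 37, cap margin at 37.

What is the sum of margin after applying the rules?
303

Step 1: 2 records have margin > 37
Step 2: These records originally summed to 85
Step 3: After capping: 2 × 37 = 74
Step 4: Unaffected records sum: 229
Step 5: Final sum = 74 + 229 = 303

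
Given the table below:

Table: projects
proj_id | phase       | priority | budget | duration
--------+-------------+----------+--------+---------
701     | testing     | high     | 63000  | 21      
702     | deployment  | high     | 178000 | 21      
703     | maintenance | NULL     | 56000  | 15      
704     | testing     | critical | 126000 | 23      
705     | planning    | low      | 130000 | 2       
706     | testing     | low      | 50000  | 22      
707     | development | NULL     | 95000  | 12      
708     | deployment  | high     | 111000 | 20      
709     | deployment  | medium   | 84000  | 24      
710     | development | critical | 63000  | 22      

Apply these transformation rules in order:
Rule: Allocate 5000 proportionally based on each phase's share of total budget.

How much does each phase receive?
deployment: 1950.84, development: 826.36, maintenance: 292.89, planning: 679.92, testing: 1250.0

Step 1: Calculate total budget = 956000
Step 2: Calculate each phase's proportion:
  deployment: 373000/956000 = 39.02% → 1950.84
  development: 158000/956000 = 16.53% → 826.36
  maintenance: 56000/956000 = 5.86% → 292.89
  planning: 130000/956000 = 13.60% → 679.92
  testing: 239000/956000 = 25.00% → 1250.0
Step 3: Verify: sum of allocations ≈ 5000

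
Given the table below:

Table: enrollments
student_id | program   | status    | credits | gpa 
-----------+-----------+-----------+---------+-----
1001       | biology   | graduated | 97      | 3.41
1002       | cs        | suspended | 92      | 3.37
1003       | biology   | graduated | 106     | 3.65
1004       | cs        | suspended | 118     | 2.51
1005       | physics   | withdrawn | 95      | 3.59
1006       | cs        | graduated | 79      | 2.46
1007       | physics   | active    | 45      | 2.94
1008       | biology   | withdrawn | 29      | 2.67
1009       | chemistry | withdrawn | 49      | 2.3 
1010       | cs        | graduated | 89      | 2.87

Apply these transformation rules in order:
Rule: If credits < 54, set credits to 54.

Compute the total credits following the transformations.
838

Step 1: 3 records have credits < 54
Step 2: These records originally summed to 123
Step 3: After setting to minimum: 3 × 54 = 162
Step 4: Unaffected records sum: 676
Step 5: Final sum = 162 + 676 = 838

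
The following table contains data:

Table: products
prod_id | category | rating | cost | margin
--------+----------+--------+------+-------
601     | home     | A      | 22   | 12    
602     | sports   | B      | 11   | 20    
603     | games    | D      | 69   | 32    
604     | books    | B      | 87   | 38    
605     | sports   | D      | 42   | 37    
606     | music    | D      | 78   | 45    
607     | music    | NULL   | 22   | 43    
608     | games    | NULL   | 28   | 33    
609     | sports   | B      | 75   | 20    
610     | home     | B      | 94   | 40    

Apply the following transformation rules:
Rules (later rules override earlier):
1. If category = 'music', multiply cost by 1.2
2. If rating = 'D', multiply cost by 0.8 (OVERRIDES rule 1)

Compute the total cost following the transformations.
494.6

Step 1: Rule 2 takes priority for records with rating = 'D'
  - 3 records: 189 × 0.8 = 151.2
Step 2: Rule 1 applies to remaining records with category = 'music'
  - 1 records: 22 × 1.2 = 26.4
Step 3: Other records unchanged: 317
Step 4: Final sum = 151.2 + 26.4 + 317 = 494.6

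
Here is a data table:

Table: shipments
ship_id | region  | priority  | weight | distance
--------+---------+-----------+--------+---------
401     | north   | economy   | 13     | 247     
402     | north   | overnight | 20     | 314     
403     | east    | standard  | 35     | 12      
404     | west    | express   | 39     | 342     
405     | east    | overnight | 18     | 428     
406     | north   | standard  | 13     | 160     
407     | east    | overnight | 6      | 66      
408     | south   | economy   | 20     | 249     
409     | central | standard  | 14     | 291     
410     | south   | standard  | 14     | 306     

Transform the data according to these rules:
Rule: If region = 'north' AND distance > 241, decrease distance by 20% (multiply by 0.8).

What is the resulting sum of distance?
2302.8

Step 1: Find records where region = 'north' AND distance > 241
Step 2: 2 records match, summing to 561
Step 3: After multiplier: 561 × 0.8 = 448.8
Step 4: Unaffected records sum: 1854
Step 5: Final sum = 448.8 + 1854 = 2302.8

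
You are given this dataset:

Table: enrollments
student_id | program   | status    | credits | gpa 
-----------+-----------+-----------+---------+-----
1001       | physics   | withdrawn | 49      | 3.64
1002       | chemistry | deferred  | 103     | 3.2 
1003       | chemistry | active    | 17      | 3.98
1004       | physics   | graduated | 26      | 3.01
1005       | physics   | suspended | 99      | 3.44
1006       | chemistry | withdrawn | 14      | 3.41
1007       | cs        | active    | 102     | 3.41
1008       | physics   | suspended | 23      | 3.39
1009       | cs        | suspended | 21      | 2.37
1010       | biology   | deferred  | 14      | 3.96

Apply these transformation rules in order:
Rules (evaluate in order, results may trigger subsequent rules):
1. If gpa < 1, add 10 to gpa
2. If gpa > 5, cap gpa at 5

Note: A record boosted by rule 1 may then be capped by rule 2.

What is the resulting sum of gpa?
33.81

Step 1: Apply rule 1 to records with gpa < 1
  - 0 records get bonus of 10
  - Of these, 0 records then exceed 5 and get capped
Step 2: Apply rule 2 to records with gpa > 5
  - 0 records (original) are capped
Step 3: Calculate final sum = 33.81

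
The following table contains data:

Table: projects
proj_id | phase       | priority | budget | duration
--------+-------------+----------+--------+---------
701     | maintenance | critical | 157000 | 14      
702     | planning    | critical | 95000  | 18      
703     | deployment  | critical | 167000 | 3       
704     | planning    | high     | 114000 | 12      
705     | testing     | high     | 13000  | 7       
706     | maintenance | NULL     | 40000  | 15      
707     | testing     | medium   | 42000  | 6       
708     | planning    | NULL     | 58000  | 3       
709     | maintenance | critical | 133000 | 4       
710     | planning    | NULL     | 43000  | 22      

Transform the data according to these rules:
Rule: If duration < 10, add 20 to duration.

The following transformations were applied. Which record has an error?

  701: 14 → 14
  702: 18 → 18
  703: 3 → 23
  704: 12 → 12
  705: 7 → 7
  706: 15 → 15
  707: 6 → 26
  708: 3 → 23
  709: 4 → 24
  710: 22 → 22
Record 705 has an error. The correct transformed value should be 27, not 7.

Step 1: Check each record against the rule
Step 2: Record 705 has duration = 7
Step 3: Since 7 < 10, the bonus should have been applied
Step 4: Correct value = 27, but claimed value = 7
Conclusion: Record 705 has the error.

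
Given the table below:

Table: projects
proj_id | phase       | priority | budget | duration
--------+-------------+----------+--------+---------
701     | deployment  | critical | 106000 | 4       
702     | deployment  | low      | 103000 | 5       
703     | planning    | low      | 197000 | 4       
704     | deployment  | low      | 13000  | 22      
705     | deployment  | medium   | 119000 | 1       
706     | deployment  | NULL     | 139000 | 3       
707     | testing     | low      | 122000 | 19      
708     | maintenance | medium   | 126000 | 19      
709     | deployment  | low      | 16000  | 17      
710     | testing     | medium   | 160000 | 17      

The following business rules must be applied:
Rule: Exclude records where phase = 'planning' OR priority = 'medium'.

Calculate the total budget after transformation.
499000

Step 1: Find records where phase = 'planning' OR priority = 'medium'
Step 2: 4 records match, summing to 602000
Step 3: Original sum: 1101000
Step 4: Remaining sum = 1101000 - 602000 = 499000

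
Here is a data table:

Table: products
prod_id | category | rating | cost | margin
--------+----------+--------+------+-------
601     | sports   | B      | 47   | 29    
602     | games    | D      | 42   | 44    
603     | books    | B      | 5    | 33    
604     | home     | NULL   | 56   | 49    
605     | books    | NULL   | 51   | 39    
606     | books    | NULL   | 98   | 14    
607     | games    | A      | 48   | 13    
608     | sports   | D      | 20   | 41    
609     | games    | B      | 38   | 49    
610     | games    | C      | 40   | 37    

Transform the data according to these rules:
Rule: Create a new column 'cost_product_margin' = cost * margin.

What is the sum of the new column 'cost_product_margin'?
14267

Step 1: For each record, compute cost * margin
Example calculations:
  47 * 29 = 1363
  42 * 44 = 1848
  5 * 33 = 165
  ...
Step 2: Sum all derived values
Step 3: Total = 14267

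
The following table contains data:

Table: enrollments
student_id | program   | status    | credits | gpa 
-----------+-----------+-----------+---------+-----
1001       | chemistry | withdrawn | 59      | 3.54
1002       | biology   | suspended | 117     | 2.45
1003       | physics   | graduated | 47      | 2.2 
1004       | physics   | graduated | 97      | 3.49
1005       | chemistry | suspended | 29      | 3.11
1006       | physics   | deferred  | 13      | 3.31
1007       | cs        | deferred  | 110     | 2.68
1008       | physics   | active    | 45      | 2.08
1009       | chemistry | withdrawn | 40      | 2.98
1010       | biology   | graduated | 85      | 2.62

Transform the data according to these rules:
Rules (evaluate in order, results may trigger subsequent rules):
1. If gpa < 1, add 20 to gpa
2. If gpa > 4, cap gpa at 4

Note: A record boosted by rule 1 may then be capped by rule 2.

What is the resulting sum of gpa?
28.46

Step 1: Apply rule 1 to records with gpa < 1
  - 0 records get bonus of 20
  - Of these, 0 records then exceed 4 and get capped
Step 2: Apply rule 2 to records with gpa > 4
  - 0 records (original) are capped
Step 3: Calculate final sum = 28.46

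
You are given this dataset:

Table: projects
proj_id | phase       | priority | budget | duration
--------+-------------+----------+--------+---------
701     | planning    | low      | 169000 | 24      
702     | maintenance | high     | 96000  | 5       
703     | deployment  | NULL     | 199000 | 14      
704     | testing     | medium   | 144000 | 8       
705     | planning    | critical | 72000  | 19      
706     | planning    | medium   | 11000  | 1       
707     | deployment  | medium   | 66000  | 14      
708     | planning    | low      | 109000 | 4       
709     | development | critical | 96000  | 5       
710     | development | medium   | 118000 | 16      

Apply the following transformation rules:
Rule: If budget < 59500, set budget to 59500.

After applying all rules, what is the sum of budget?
1128500

Step 1: 1 records have budget < 59500
Step 2: These records originally summed to 11000
Step 3: After setting to minimum: 1 × 59500 = 59500
Step 4: Unaffected records sum: 1069000
Step 5: Final sum = 59500 + 1069000 = 1128500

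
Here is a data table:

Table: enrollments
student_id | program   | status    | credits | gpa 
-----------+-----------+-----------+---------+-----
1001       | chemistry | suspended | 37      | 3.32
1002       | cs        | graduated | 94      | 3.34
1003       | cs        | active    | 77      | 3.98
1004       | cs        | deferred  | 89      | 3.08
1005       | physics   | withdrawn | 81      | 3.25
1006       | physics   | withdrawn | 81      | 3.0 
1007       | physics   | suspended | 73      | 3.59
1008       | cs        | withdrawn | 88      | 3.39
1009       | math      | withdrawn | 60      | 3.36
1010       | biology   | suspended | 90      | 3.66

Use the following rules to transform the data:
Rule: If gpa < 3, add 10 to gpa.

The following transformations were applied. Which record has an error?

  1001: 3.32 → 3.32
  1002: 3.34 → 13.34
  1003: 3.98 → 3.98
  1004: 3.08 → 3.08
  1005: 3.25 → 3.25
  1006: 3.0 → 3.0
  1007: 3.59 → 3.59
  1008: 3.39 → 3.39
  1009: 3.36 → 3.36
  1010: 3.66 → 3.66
Record 1002 has an error. The correct transformed value should be 3.34, not 13.34.

Step 1: Check each record against the rule
Step 2: Record 1002 has gpa = 3.34
Step 3: Since 3.34 >= 3, the bonus should not have been applied
Step 4: Correct value = 3.34, but claimed value = 13.34
Conclusion: Record 1002 has the error.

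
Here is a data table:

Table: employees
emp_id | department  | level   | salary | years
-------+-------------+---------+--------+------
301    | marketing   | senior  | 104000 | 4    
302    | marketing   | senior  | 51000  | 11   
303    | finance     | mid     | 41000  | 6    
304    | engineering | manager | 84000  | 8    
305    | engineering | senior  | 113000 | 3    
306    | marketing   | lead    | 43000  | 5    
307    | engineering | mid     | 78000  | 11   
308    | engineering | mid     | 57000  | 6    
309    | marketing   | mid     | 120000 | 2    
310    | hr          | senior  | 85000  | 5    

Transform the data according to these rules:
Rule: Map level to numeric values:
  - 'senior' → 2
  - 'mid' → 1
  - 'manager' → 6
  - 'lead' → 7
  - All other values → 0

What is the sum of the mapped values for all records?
25

Step 1: Apply mapping to each record
Step 2: Count by status:
  'senior': 4 records × 2 = 8
  'mid': 4 records × 1 = 4
  'manager': 1 records × 6 = 6
  'lead': 1 records × 7 = 7
Step 3: Sum all mapped values = 25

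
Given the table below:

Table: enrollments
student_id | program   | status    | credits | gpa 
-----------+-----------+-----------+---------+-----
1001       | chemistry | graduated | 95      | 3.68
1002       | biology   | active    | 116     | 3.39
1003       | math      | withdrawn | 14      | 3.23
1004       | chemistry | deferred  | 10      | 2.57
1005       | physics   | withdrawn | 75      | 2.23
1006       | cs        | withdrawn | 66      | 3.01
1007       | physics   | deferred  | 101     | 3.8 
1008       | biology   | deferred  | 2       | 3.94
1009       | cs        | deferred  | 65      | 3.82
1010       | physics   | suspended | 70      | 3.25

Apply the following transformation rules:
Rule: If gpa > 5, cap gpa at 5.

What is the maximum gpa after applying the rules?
3.94

Step 1: Original maximum gpa = 3.94
Step 2: Check cap of 5 against maximum
Step 3: No records exceed the cap (max 3.94 <= cap 5), so no capping applies
Step 4: Maximum after transformation = 3.94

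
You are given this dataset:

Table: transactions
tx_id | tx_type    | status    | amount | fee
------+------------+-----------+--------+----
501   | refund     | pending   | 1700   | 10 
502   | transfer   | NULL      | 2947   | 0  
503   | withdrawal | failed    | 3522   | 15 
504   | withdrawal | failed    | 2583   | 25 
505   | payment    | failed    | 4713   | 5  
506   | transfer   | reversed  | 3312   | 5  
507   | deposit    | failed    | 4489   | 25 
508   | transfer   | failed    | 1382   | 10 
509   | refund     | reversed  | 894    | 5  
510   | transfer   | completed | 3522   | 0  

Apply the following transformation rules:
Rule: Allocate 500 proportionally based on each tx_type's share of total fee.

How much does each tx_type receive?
deposit: 125.0, payment: 25.0, refund: 75.0, transfer: 75.0, withdrawal: 200.0

Step 1: Calculate total fee = 100
Step 2: Calculate each tx_type's proportion:
  deposit: 25/100 = 25.00% → 125.0
  payment: 5/100 = 5.00% → 25.0
  refund: 15/100 = 15.00% → 75.0
  transfer: 15/100 = 15.00% → 75.0
  withdrawal: 40/100 = 40.00% → 200.0
Step 3: Verify: sum of allocations ≈ 500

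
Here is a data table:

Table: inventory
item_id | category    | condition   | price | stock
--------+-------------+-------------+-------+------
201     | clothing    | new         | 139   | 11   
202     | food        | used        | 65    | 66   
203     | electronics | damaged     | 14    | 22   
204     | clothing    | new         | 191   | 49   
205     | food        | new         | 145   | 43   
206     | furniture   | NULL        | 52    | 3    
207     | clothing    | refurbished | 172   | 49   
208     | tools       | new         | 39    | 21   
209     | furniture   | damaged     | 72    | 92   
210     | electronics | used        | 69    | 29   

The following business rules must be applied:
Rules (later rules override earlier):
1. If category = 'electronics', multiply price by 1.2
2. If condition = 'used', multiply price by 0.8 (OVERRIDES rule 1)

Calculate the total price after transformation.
934.0

Step 1: Rule 2 takes priority for records with condition = 'used'
  - 2 records: 134 × 0.8 = 107.2
Step 2: Rule 1 applies to remaining records with category = 'electronics'
  - 1 records: 14 × 1.2 = 16.8
Step 3: Other records unchanged: 810
Step 4: Final sum = 107.2 + 16.8 + 810 = 934.0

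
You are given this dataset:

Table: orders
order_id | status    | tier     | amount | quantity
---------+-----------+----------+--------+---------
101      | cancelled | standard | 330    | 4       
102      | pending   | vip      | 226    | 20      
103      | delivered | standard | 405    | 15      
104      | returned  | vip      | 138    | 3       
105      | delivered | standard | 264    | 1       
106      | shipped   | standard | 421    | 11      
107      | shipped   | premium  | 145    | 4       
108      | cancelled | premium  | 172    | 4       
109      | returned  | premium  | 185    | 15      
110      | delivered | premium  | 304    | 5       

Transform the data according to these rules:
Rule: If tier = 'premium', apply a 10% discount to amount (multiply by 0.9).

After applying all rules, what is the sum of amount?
2509.4

Step 1: Records with tier = 'premium' have total amount = 806
Step 2: Apply multiplier: 806 × 0.9 = 725.4
Step 3: Other records total: 1784
Step 4: Final sum = 725.4 + 1784 = 2509.4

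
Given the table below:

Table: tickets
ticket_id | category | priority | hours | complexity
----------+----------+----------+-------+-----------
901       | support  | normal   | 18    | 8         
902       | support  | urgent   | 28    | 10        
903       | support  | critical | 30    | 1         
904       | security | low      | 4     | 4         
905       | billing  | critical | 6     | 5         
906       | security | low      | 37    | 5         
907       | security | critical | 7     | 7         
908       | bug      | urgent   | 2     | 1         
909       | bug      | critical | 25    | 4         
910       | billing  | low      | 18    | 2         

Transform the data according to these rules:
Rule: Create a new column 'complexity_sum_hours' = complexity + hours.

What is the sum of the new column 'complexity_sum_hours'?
222

Step 1: For each record, compute complexity + hours
Example calculations:
  8 + 18 = 26
  10 + 28 = 38
  1 + 30 = 31
  ...
Step 2: Sum all derived values
Step 3: Total = 222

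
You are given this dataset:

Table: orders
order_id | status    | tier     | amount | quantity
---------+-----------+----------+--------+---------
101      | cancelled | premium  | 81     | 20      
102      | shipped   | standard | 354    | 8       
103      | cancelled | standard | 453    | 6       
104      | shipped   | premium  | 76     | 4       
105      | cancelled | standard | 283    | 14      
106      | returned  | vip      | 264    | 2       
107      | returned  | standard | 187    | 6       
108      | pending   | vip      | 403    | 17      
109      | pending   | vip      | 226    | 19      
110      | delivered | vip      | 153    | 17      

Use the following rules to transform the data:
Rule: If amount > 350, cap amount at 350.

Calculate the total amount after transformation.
2320

Step 1: 3 records have amount > 350
Step 2: These records originally summed to 1210
Step 3: After capping: 3 × 350 = 1050
Step 4: Unaffected records sum: 1270
Step 5: Final sum = 1050 + 1270 = 2320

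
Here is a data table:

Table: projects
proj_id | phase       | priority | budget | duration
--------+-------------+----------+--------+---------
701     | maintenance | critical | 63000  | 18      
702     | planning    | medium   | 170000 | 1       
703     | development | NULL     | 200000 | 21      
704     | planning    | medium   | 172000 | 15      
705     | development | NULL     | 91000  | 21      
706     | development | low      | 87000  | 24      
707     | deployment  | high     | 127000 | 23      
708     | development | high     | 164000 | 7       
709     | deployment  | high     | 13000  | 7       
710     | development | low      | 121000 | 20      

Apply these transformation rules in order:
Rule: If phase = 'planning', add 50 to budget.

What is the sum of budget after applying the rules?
1208100

Step 1: Count records where phase = 'planning': 2
Step 2: Total bonus added: 2 × 50 = 100
Step 3: Original sum of budget: 1208000
Step 4: Final sum = 1208000 + 100 = 1208100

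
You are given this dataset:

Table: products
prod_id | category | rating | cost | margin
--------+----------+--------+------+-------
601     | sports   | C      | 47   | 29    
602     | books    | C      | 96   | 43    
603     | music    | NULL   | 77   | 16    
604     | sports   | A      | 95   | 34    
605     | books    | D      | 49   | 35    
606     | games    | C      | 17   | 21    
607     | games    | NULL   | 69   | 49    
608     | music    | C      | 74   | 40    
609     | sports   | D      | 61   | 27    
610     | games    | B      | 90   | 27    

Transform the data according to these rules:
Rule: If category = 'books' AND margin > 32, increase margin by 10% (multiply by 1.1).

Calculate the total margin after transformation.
328.8

Step 1: Find records where category = 'books' AND margin > 32
Step 2: 2 records match, summing to 78
Step 3: After multiplier: 78 × 1.1 = 85.8
Step 4: Unaffected records sum: 243
Step 5: Final sum = 85.8 + 243 = 328.8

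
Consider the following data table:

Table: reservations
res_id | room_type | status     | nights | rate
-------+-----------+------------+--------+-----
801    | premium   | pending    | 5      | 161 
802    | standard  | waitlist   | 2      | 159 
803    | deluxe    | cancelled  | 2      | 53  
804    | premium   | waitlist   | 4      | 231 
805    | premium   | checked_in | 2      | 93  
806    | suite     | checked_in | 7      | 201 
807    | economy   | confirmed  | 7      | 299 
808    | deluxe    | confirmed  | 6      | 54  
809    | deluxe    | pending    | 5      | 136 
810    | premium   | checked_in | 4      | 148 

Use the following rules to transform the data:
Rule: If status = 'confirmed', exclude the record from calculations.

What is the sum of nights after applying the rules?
31

Step 1: Identify records where status = 'confirmed'
Step 2: The excluded records sum to 13
Step 3: Original total nights = 44
Step 4: Remaining total = 44 - 13 = 31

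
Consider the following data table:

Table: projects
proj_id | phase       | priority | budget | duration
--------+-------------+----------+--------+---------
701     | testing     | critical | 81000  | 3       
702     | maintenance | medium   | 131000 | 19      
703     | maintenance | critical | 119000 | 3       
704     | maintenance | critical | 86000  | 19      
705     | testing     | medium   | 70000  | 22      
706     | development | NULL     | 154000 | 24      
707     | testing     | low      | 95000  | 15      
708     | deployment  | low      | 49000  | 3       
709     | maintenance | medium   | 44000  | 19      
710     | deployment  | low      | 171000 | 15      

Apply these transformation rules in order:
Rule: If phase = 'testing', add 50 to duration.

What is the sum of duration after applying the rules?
292

Step 1: Count records where phase = 'testing': 3
Step 2: Total bonus added: 3 × 50 = 150
Step 3: Original sum of duration: 142
Step 4: Final sum = 142 + 150 = 292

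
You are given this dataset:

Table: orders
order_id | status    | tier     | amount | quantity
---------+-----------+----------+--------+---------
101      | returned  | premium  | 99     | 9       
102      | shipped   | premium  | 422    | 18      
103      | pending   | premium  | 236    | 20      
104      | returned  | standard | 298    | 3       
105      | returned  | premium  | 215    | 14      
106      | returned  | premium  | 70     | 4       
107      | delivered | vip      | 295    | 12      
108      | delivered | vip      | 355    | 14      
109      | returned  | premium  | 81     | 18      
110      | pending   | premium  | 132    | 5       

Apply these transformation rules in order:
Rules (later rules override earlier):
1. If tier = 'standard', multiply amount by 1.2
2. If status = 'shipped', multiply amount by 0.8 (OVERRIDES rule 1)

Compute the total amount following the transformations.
2178.2

Step 1: Rule 2 takes priority for records with status = 'shipped'
  - 1 records: 422 × 0.8 = 337.6
Step 2: Rule 1 applies to remaining records with tier = 'standard'
  - 1 records: 298 × 1.2 = 357.6
Step 3: Other records unchanged: 1483
Step 4: Final sum = 337.6 + 357.6 + 1483 = 2178.2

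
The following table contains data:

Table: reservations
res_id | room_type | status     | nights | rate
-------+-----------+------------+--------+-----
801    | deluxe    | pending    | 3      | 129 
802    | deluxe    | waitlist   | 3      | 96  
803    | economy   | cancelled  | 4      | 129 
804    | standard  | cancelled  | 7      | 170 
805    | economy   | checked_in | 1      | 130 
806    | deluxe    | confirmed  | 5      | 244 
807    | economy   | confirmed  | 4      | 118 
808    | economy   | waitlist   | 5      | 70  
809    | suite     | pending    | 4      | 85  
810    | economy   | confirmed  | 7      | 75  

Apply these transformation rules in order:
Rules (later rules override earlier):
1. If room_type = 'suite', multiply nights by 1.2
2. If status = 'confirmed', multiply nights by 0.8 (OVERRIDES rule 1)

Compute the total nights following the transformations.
40.6

Step 1: Rule 2 takes priority for records with status = 'confirmed'
  - 3 records: 16 × 0.8 = 12.8
Step 2: Rule 1 applies to remaining records with room_type = 'suite'
  - 1 records: 4 × 1.2 = 4.8
Step 3: Other records unchanged: 23
Step 4: Final sum = 12.8 + 4.8 + 23 = 40.6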